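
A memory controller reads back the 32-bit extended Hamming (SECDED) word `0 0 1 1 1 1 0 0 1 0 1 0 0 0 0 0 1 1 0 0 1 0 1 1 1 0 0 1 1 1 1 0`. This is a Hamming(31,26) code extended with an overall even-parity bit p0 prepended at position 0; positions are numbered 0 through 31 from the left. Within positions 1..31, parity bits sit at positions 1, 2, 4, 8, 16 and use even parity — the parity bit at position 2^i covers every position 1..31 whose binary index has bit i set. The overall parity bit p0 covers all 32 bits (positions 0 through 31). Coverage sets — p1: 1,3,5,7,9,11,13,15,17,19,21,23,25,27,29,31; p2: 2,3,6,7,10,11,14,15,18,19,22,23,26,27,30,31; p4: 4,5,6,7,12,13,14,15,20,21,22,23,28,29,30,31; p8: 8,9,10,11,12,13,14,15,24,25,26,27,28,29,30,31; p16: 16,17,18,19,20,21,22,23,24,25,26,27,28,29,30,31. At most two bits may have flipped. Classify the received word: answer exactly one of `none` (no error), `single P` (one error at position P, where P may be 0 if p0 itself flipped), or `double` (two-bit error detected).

double

s1: b1⊕b3⊕b5⊕b7⊕b9⊕b11⊕b13⊕b15⊕b17⊕b19⊕b21⊕b23⊕b25⊕b27⊕b29⊕b31 = 0⊕1⊕1⊕0⊕0⊕0⊕0⊕0⊕1⊕0⊕0⊕1⊕0⊕1⊕1⊕0 = 0
s2: b2⊕b3⊕b6⊕b7⊕b10⊕b11⊕b14⊕b15⊕b18⊕b19⊕b22⊕b23⊕b26⊕b27⊕b30⊕b31 = 1⊕1⊕0⊕0⊕1⊕0⊕0⊕0⊕0⊕0⊕1⊕1⊕0⊕1⊕1⊕0 = 1
s4: b4⊕b5⊕b6⊕b7⊕b12⊕b13⊕b14⊕b15⊕b20⊕b21⊕b22⊕b23⊕b28⊕b29⊕b30⊕b31 = 1⊕1⊕0⊕0⊕0⊕0⊕0⊕0⊕1⊕0⊕1⊕1⊕1⊕1⊕1⊕0 = 0
s8: b8⊕b9⊕b10⊕b11⊕b12⊕b13⊕b14⊕b15⊕b24⊕b25⊕b26⊕b27⊕b28⊕b29⊕b30⊕b31 = 1⊕0⊕1⊕0⊕0⊕0⊕0⊕0⊕1⊕0⊕0⊕1⊕1⊕1⊕1⊕0 = 1
s16: b16⊕b17⊕b18⊕b19⊕b20⊕b21⊕b22⊕b23⊕b24⊕b25⊕b26⊕b27⊕b28⊕b29⊕b30⊕b31 = 1⊕1⊕0⊕0⊕1⊕0⊕1⊕1⊕1⊕0⊕0⊕1⊕1⊕1⊕1⊕0 = 0
Syndrome (s16...s1) = 01010 → position 10.
Overall parity (XOR of all 32 bits, including p0): 0⊕0⊕1⊕1⊕1⊕1⊕0⊕0⊕1⊕0⊕1⊕0⊕0⊕0⊕0⊕0⊕1⊕1⊕0⊕0⊕1⊕0⊕1⊕1⊕1⊕0⊕0⊕1⊕1⊕1⊕1⊕0 = 0
Overall=0, syndrome position=10 → double-bit error detected (uncorrectable).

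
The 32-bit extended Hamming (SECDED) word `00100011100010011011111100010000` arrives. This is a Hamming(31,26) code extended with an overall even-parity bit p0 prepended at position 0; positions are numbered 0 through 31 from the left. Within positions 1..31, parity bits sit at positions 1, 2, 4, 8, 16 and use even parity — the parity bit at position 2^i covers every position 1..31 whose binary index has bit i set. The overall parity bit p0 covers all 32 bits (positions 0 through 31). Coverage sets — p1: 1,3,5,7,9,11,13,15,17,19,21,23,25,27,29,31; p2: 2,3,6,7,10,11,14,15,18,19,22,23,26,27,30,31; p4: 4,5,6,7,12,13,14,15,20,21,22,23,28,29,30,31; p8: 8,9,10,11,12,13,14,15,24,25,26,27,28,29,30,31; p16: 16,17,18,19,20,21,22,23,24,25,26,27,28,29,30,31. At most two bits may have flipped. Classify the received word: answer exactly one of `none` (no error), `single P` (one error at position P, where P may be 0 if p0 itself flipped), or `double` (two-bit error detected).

double

s1: b1⊕b3⊕b5⊕b7⊕b9⊕b11⊕b13⊕b15⊕b17⊕b19⊕b21⊕b23⊕b25⊕b27⊕b29⊕b31 = 0⊕0⊕0⊕1⊕0⊕0⊕0⊕1⊕0⊕1⊕1⊕1⊕0⊕1⊕0⊕0 = 0
s2: b2⊕b3⊕b6⊕b7⊕b10⊕b11⊕b14⊕b15⊕b18⊕b19⊕b22⊕b23⊕b26⊕b27⊕b30⊕b31 = 1⊕0⊕1⊕1⊕0⊕0⊕0⊕1⊕1⊕1⊕1⊕1⊕0⊕1⊕0⊕0 = 1
s4: b4⊕b5⊕b6⊕b7⊕b12⊕b13⊕b14⊕b15⊕b20⊕b21⊕b22⊕b23⊕b28⊕b29⊕b30⊕b31 = 0⊕0⊕1⊕1⊕1⊕0⊕0⊕1⊕1⊕1⊕1⊕1⊕0⊕0⊕0⊕0 = 0
s8: b8⊕b9⊕b10⊕b11⊕b12⊕b13⊕b14⊕b15⊕b24⊕b25⊕b26⊕b27⊕b28⊕b29⊕b30⊕b31 = 1⊕0⊕0⊕0⊕1⊕0⊕0⊕1⊕0⊕0⊕0⊕1⊕0⊕0⊕0⊕0 = 0
s16: b16⊕b17⊕b18⊕b19⊕b20⊕b21⊕b22⊕b23⊕b24⊕b25⊕b26⊕b27⊕b28⊕b29⊕b30⊕b31 = 1⊕0⊕1⊕1⊕1⊕1⊕1⊕1⊕0⊕0⊕0⊕1⊕0⊕0⊕0⊕0 = 0
Syndrome (s16...s1) = 00010 → position 2.
Overall parity (XOR of all 32 bits, including p0): 0⊕0⊕1⊕0⊕0⊕0⊕1⊕1⊕1⊕0⊕0⊕0⊕1⊕0⊕0⊕1⊕1⊕0⊕1⊕1⊕1⊕1⊕1⊕1⊕0⊕0⊕0⊕1⊕0⊕0⊕0⊕0 = 0
Overall=0, syndrome position=2 → double-bit error detected (uncorrectable).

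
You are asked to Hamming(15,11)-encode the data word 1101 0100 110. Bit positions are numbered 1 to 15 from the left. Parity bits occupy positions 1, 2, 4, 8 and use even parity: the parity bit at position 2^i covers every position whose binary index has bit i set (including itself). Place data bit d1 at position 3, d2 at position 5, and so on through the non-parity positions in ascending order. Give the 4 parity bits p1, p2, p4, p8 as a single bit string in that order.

0001

Place data bits at non-power-of-two positions: b3=1, b5=1, b6=0, b7=1, b9=0, b10=1, b11=0, b12=0, b13=1, b14=1, b15=0.
p1 = XOR of data positions {3,5,7,9,11,13,15} = 1⊕1⊕1⊕0⊕0⊕1⊕0 = 0
p2 = XOR of data positions {3,6,7,10,11,14,15} = 1⊕0⊕1⊕1⊕0⊕1⊕0 = 0
p4 = XOR of data positions {5,6,7,12,13,14,15} = 1⊕0⊕1⊕0⊕1⊕1⊕0 = 0
p8 = XOR of data positions {9,10,11,12,13,14,15} = 0⊕1⊕0⊕0⊕1⊕1⊕0 = 1
Parity bits p1,p2,p4,p8 = 0001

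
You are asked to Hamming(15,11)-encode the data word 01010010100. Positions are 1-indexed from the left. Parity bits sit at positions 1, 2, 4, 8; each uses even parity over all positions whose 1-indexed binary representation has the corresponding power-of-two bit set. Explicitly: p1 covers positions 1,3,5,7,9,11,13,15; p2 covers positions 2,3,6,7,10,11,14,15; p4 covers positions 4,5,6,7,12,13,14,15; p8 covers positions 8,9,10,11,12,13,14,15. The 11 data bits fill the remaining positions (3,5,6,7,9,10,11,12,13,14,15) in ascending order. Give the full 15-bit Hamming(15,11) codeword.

Place data bits at non-power-of-two positions: b3=0, b5=1, b6=0, b7=1, b9=0, b10=0, b11=1, b12=0, b13=1, b14=0, b15=0.
p1 = XOR of data positions {3,5,7,9,11,13,15} = 0⊕1⊕1⊕0⊕1⊕1⊕0 = 0
p2 = XOR of data positions {3,6,7,10,11,14,15} = 0⊕0⊕1⊕0⊕1⊕0⊕0 = 0
p4 = XOR of data positions {5,6,7,12,13,14,15} = 1⊕0⊕1⊕0⊕1⊕0⊕0 = 1
p8 = XOR of data positions {9,10,11,12,13,14,15} = 0⊕0⊕1⊕0⊕1⊕0⊕0 = 0
Codeword b1..b15 = 000110100010100

000110100010100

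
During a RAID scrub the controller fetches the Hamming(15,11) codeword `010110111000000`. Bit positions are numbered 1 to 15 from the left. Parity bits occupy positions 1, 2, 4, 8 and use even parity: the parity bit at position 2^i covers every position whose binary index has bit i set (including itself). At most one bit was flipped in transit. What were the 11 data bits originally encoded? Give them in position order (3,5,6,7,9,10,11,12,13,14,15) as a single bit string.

00011000000

s1: b1⊕b3⊕b5⊕b7⊕b9⊕b11⊕b13⊕b15 = 0⊕0⊕1⊕1⊕1⊕0⊕0⊕0 = 1
s2: b2⊕b3⊕b6⊕b7⊕b10⊕b11⊕b14⊕b15 = 1⊕0⊕0⊕1⊕0⊕0⊕0⊕0 = 0
s4: b4⊕b5⊕b6⊕b7⊕b12⊕b13⊕b14⊕b15 = 1⊕1⊕0⊕1⊕0⊕0⊕0⊕0 = 1
s8: b8⊕b9⊕b10⊕b11⊕b12⊕b13⊕b14⊕b15 = 1⊕1⊕0⊕0⊕0⊕0⊕0⊕0 = 0
Syndrome (s8...s1) = 0101 → position 5.
Flip bit 5: corrected codeword = 010100111000000
Data bits at positions 3,5,6,7,9,10,11,12,13,14,15: 00011000000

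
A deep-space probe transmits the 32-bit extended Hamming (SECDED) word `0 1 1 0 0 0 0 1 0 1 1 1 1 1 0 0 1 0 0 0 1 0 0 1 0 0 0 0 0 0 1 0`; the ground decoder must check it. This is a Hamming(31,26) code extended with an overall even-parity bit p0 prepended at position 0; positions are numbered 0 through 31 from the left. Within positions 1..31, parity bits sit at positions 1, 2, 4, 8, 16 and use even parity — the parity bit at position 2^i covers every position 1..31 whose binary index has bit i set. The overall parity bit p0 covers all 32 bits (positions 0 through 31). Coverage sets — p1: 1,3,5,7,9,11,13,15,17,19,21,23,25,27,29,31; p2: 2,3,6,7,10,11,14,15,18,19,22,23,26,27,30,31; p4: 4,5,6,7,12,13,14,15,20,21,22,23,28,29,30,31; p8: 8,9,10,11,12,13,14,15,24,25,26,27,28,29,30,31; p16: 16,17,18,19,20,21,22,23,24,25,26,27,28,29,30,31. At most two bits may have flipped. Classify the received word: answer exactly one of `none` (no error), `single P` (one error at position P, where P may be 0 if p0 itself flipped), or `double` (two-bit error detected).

s1: b1⊕b3⊕b5⊕b7⊕b9⊕b11⊕b13⊕b15⊕b17⊕b19⊕b21⊕b23⊕b25⊕b27⊕b29⊕b31 = 1⊕0⊕0⊕1⊕1⊕1⊕1⊕0⊕0⊕0⊕0⊕1⊕0⊕0⊕0⊕0 = 0
s2: b2⊕b3⊕b6⊕b7⊕b10⊕b11⊕b14⊕b15⊕b18⊕b19⊕b22⊕b23⊕b26⊕b27⊕b30⊕b31 = 1⊕0⊕0⊕1⊕1⊕1⊕0⊕0⊕0⊕0⊕0⊕1⊕0⊕0⊕1⊕0 = 0
s4: b4⊕b5⊕b6⊕b7⊕b12⊕b13⊕b14⊕b15⊕b20⊕b21⊕b22⊕b23⊕b28⊕b29⊕b30⊕b31 = 0⊕0⊕0⊕1⊕1⊕1⊕0⊕0⊕1⊕0⊕0⊕1⊕0⊕0⊕1⊕0 = 0
s8: b8⊕b9⊕b10⊕b11⊕b12⊕b13⊕b14⊕b15⊕b24⊕b25⊕b26⊕b27⊕b28⊕b29⊕b30⊕b31 = 0⊕1⊕1⊕1⊕1⊕1⊕0⊕0⊕0⊕0⊕0⊕0⊕0⊕0⊕1⊕0 = 0
s16: b16⊕b17⊕b18⊕b19⊕b20⊕b21⊕b22⊕b23⊕b24⊕b25⊕b26⊕b27⊕b28⊕b29⊕b30⊕b31 = 1⊕0⊕0⊕0⊕1⊕0⊕0⊕1⊕0⊕0⊕0⊕0⊕0⊕0⊕1⊕0 = 0
Syndrome (s16...s1) = 00000 → position 0 (no error).
Overall parity (XOR of all 32 bits, including p0): 0⊕1⊕1⊕0⊕0⊕0⊕0⊕1⊕0⊕1⊕1⊕1⊕1⊕1⊕0⊕0⊕1⊕0⊕0⊕0⊕1⊕0⊕0⊕1⊕0⊕0⊕0⊕0⊕0⊕0⊕1⊕0 = 0
Overall=0, syndrome position=0 → no error.

none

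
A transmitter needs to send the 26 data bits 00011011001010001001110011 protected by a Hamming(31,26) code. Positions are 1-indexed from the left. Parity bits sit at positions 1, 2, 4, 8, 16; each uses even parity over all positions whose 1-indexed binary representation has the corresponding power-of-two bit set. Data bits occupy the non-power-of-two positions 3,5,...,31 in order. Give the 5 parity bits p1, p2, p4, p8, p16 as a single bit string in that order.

11011

Place data bits at non-power-of-two positions: b3=0, b5=0, b6=0, b7=1, b9=1, b10=0, b11=1, b12=1, b13=0, b14=0, b15=1, b17=0, b18=1, b19=0, b20=0, b21=0, b22=1, b23=0, b24=0, b25=1, b26=1, b27=1, b28=0, b29=0, b30=1, b31=1.
p1 = XOR of data positions {3,5,7,9,11,13,15,17,19,21,23,25,27,29,31} = 0⊕0⊕1⊕1⊕1⊕0⊕1⊕0⊕0⊕0⊕0⊕1⊕1⊕0⊕1 = 1
p2 = XOR of data positions {3,6,7,10,11,14,15,18,19,22,23,26,27,30,31} = 0⊕0⊕1⊕0⊕1⊕0⊕1⊕1⊕0⊕1⊕0⊕1⊕1⊕1⊕1 = 1
p4 = XOR of data positions {5,6,7,12,13,14,15,20,21,22,23,28,29,30,31} = 0⊕0⊕1⊕1⊕0⊕0⊕1⊕0⊕0⊕1⊕0⊕0⊕0⊕1⊕1 = 0
p8 = XOR of data positions {9,10,11,12,13,14,15,24,25,26,27,28,29,30,31} = 1⊕0⊕1⊕1⊕0⊕0⊕1⊕0⊕1⊕1⊕1⊕0⊕0⊕1⊕1 = 1
p16 = XOR of data positions {17,18,19,20,21,22,23,24,25,26,27,28,29,30,31} = 0⊕1⊕0⊕0⊕0⊕1⊕0⊕0⊕1⊕1⊕1⊕0⊕0⊕1⊕1 = 1
Parity bits p1,p2,p4,p8,p16 = 11011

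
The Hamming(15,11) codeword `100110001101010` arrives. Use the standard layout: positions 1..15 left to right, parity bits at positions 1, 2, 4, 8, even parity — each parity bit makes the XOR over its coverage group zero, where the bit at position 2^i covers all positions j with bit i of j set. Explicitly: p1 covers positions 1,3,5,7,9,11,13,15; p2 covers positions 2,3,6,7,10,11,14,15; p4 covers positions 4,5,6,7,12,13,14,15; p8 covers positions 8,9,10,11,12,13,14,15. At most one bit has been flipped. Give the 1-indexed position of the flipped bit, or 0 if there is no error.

1

s1: b1⊕b3⊕b5⊕b7⊕b9⊕b11⊕b13⊕b15 = 1⊕0⊕1⊕0⊕1⊕0⊕0⊕0 = 1
s2: b2⊕b3⊕b6⊕b7⊕b10⊕b11⊕b14⊕b15 = 0⊕0⊕0⊕0⊕1⊕0⊕1⊕0 = 0
s4: b4⊕b5⊕b6⊕b7⊕b12⊕b13⊕b14⊕b15 = 1⊕1⊕0⊕0⊕1⊕0⊕1⊕0 = 0
s8: b8⊕b9⊕b10⊕b11⊕b12⊕b13⊕b14⊕b15 = 0⊕1⊕1⊕0⊕1⊕0⊕1⊕0 = 0
Syndrome (s8...s1) = 0001 → position 1.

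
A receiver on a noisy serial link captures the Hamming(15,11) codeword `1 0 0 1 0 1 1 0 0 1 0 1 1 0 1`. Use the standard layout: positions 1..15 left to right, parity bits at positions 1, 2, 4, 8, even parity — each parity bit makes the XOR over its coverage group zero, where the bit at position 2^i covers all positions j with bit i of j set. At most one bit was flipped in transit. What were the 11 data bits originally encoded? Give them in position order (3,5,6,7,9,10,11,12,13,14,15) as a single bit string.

s1: b1⊕b3⊕b5⊕b7⊕b9⊕b11⊕b13⊕b15 = 1⊕0⊕0⊕1⊕0⊕0⊕1⊕1 = 0
s2: b2⊕b3⊕b6⊕b7⊕b10⊕b11⊕b14⊕b15 = 0⊕0⊕1⊕1⊕1⊕0⊕0⊕1 = 0
s4: b4⊕b5⊕b6⊕b7⊕b12⊕b13⊕b14⊕b15 = 1⊕0⊕1⊕1⊕1⊕1⊕0⊕1 = 0
s8: b8⊕b9⊕b10⊕b11⊕b12⊕b13⊕b14⊕b15 = 0⊕0⊕1⊕0⊕1⊕1⊕0⊕1 = 0
Syndrome (s8...s1) = 0000 → position 0 (no error).
No correction needed.
Data bits at positions 3,5,6,7,9,10,11,12,13,14,15: 00110101101

00110101101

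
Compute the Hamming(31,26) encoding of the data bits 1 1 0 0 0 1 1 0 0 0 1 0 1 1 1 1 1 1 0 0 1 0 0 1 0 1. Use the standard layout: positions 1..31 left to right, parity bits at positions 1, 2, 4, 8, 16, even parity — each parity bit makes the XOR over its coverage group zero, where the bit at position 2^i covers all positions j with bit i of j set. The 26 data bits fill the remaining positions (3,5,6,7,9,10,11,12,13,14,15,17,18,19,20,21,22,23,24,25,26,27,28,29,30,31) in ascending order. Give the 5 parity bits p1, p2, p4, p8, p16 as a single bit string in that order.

10001

Place data bits at non-power-of-two positions: b3=1, b5=1, b6=0, b7=0, b9=0, b10=1, b11=1, b12=0, b13=0, b14=0, b15=1, b17=0, b18=1, b19=1, b20=1, b21=1, b22=1, b23=1, b24=0, b25=0, b26=1, b27=0, b28=0, b29=1, b30=0, b31=1.
p1 = XOR of data positions {3,5,7,9,11,13,15,17,19,21,23,25,27,29,31} = 1⊕1⊕0⊕0⊕1⊕0⊕1⊕0⊕1⊕1⊕1⊕0⊕0⊕1⊕1 = 1
p2 = XOR of data positions {3,6,7,10,11,14,15,18,19,22,23,26,27,30,31} = 1⊕0⊕0⊕1⊕1⊕0⊕1⊕1⊕1⊕1⊕1⊕1⊕0⊕0⊕1 = 0
p4 = XOR of data positions {5,6,7,12,13,14,15,20,21,22,23,28,29,30,31} = 1⊕0⊕0⊕0⊕0⊕0⊕1⊕1⊕1⊕1⊕1⊕0⊕1⊕0⊕1 = 0
p8 = XOR of data positions {9,10,11,12,13,14,15,24,25,26,27,28,29,30,31} = 0⊕1⊕1⊕0⊕0⊕0⊕1⊕0⊕0⊕1⊕0⊕0⊕1⊕0⊕1 = 0
p16 = XOR of data positions {17,18,19,20,21,22,23,24,25,26,27,28,29,30,31} = 0⊕1⊕1⊕1⊕1⊕1⊕1⊕0⊕0⊕1⊕0⊕0⊕1⊕0⊕1 = 1
Parity bits p1,p2,p4,p8,p16 = 10001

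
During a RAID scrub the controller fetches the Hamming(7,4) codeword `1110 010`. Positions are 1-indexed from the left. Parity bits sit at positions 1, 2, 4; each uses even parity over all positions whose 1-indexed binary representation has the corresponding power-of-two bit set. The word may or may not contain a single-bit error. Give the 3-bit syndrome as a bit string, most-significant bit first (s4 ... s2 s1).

110

s1: b1⊕b3⊕b5⊕b7 = 1⊕1⊕0⊕0 = 0
s2: b2⊕b3⊕b6⊕b7 = 1⊕1⊕1⊕0 = 1
s4: b4⊕b5⊕b6⊕b7 = 0⊕0⊕1⊕0 = 1
Syndrome (s4...s1) = 110 → position 6.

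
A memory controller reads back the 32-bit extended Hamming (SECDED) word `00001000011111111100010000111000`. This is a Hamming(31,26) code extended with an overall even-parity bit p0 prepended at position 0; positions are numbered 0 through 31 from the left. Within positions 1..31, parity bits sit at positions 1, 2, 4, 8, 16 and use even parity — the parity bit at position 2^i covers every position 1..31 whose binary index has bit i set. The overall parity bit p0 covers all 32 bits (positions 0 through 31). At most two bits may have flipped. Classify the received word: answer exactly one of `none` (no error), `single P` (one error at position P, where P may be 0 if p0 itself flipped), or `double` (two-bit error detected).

s1: b1⊕b3⊕b5⊕b7⊕b9⊕b11⊕b13⊕b15⊕b17⊕b19⊕b21⊕b23⊕b25⊕b27⊕b29⊕b31 = 0⊕0⊕0⊕0⊕1⊕1⊕1⊕1⊕1⊕0⊕1⊕0⊕0⊕1⊕0⊕0 = 1
s2: b2⊕b3⊕b6⊕b7⊕b10⊕b11⊕b14⊕b15⊕b18⊕b19⊕b22⊕b23⊕b26⊕b27⊕b30⊕b31 = 0⊕0⊕0⊕0⊕1⊕1⊕1⊕1⊕0⊕0⊕0⊕0⊕1⊕1⊕0⊕0 = 0
s4: b4⊕b5⊕b6⊕b7⊕b12⊕b13⊕b14⊕b15⊕b20⊕b21⊕b22⊕b23⊕b28⊕b29⊕b30⊕b31 = 1⊕0⊕0⊕0⊕1⊕1⊕1⊕1⊕0⊕1⊕0⊕0⊕1⊕0⊕0⊕0 = 1
s8: b8⊕b9⊕b10⊕b11⊕b12⊕b13⊕b14⊕b15⊕b24⊕b25⊕b26⊕b27⊕b28⊕b29⊕b30⊕b31 = 0⊕1⊕1⊕1⊕1⊕1⊕1⊕1⊕0⊕0⊕1⊕1⊕1⊕0⊕0⊕0 = 0
s16: b16⊕b17⊕b18⊕b19⊕b20⊕b21⊕b22⊕b23⊕b24⊕b25⊕b26⊕b27⊕b28⊕b29⊕b30⊕b31 = 1⊕1⊕0⊕0⊕0⊕1⊕0⊕0⊕0⊕0⊕1⊕1⊕1⊕0⊕0⊕0 = 0
Syndrome (s16...s1) = 00101 → position 5.
Overall parity (XOR of all 32 bits, including p0): 0⊕0⊕0⊕0⊕1⊕0⊕0⊕0⊕0⊕1⊕1⊕1⊕1⊕1⊕1⊕1⊕1⊕1⊕0⊕0⊕0⊕1⊕0⊕0⊕0⊕0⊕1⊕1⊕1⊕0⊕0⊕0 = 0
Overall=0, syndrome position=5 → double-bit error detected (uncorrectable).

double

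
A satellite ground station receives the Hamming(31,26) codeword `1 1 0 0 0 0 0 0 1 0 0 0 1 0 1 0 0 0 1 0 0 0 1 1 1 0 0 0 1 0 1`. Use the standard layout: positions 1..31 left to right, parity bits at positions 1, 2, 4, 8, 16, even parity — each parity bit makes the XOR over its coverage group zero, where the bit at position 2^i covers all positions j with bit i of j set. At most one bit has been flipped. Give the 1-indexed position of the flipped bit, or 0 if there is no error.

15

s1: b1⊕b3⊕b5⊕b7⊕b9⊕b11⊕b13⊕b15⊕b17⊕b19⊕b21⊕b23⊕b25⊕b27⊕b29⊕b31 = 1⊕0⊕0⊕0⊕1⊕0⊕1⊕1⊕0⊕1⊕0⊕1⊕1⊕0⊕1⊕1 = 1
s2: b2⊕b3⊕b6⊕b7⊕b10⊕b11⊕b14⊕b15⊕b18⊕b19⊕b22⊕b23⊕b26⊕b27⊕b30⊕b31 = 1⊕0⊕0⊕0⊕0⊕0⊕0⊕1⊕0⊕1⊕0⊕1⊕0⊕0⊕0⊕1 = 1
s4: b4⊕b5⊕b6⊕b7⊕b12⊕b13⊕b14⊕b15⊕b20⊕b21⊕b22⊕b23⊕b28⊕b29⊕b30⊕b31 = 0⊕0⊕0⊕0⊕0⊕1⊕0⊕1⊕0⊕0⊕0⊕1⊕0⊕1⊕0⊕1 = 1
s8: b8⊕b9⊕b10⊕b11⊕b12⊕b13⊕b14⊕b15⊕b24⊕b25⊕b26⊕b27⊕b28⊕b29⊕b30⊕b31 = 0⊕1⊕0⊕0⊕0⊕1⊕0⊕1⊕1⊕1⊕0⊕0⊕0⊕1⊕0⊕1 = 1
s16: b16⊕b17⊕b18⊕b19⊕b20⊕b21⊕b22⊕b23⊕b24⊕b25⊕b26⊕b27⊕b28⊕b29⊕b30⊕b31 = 0⊕0⊕0⊕1⊕0⊕0⊕0⊕1⊕1⊕1⊕0⊕0⊕0⊕1⊕0⊕1 = 0
Syndrome (s16...s1) = 01111 → position 15.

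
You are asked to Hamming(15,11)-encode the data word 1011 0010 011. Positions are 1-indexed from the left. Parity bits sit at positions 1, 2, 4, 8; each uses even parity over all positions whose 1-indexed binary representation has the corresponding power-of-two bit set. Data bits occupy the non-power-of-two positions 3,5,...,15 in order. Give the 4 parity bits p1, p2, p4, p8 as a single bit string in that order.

Place data bits at non-power-of-two positions: b3=1, b5=0, b6=1, b7=1, b9=0, b10=0, b11=1, b12=0, b13=0, b14=1, b15=1.
p1 = XOR of data positions {3,5,7,9,11,13,15} = 1⊕0⊕1⊕0⊕1⊕0⊕1 = 0
p2 = XOR of data positions {3,6,7,10,11,14,15} = 1⊕1⊕1⊕0⊕1⊕1⊕1 = 0
p4 = XOR of data positions {5,6,7,12,13,14,15} = 0⊕1⊕1⊕0⊕0⊕1⊕1 = 0
p8 = XOR of data positions {9,10,11,12,13,14,15} = 0⊕0⊕1⊕0⊕0⊕1⊕1 = 1
Parity bits p1,p2,p4,p8 = 0001

0001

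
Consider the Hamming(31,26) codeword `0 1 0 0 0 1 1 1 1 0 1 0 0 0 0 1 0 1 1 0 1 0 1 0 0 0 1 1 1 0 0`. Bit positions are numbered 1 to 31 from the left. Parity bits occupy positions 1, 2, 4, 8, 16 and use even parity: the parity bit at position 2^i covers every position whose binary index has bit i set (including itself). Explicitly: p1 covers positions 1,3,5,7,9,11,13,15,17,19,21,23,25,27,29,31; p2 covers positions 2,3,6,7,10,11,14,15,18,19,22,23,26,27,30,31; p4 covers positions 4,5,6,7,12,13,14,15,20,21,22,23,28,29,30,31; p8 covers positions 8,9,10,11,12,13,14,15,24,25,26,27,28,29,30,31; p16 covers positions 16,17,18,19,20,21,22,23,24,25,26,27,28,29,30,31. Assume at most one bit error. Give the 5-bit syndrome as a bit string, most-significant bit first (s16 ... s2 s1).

00000

s1: b1⊕b3⊕b5⊕b7⊕b9⊕b11⊕b13⊕b15⊕b17⊕b19⊕b21⊕b23⊕b25⊕b27⊕b29⊕b31 = 0⊕0⊕0⊕1⊕1⊕1⊕0⊕0⊕0⊕1⊕1⊕1⊕0⊕1⊕1⊕0 = 0
s2: b2⊕b3⊕b6⊕b7⊕b10⊕b11⊕b14⊕b15⊕b18⊕b19⊕b22⊕b23⊕b26⊕b27⊕b30⊕b31 = 1⊕0⊕1⊕1⊕0⊕1⊕0⊕0⊕1⊕1⊕0⊕1⊕0⊕1⊕0⊕0 = 0
s4: b4⊕b5⊕b6⊕b7⊕b12⊕b13⊕b14⊕b15⊕b20⊕b21⊕b22⊕b23⊕b28⊕b29⊕b30⊕b31 = 0⊕0⊕1⊕1⊕0⊕0⊕0⊕0⊕0⊕1⊕0⊕1⊕1⊕1⊕0⊕0 = 0
s8: b8⊕b9⊕b10⊕b11⊕b12⊕b13⊕b14⊕b15⊕b24⊕b25⊕b26⊕b27⊕b28⊕b29⊕b30⊕b31 = 1⊕1⊕0⊕1⊕0⊕0⊕0⊕0⊕0⊕0⊕0⊕1⊕1⊕1⊕0⊕0 = 0
s16: b16⊕b17⊕b18⊕b19⊕b20⊕b21⊕b22⊕b23⊕b24⊕b25⊕b26⊕b27⊕b28⊕b29⊕b30⊕b31 = 1⊕0⊕1⊕1⊕0⊕1⊕0⊕1⊕0⊕0⊕0⊕1⊕1⊕1⊕0⊕0 = 0
Syndrome (s16...s1) = 00000 → position 0 (no error).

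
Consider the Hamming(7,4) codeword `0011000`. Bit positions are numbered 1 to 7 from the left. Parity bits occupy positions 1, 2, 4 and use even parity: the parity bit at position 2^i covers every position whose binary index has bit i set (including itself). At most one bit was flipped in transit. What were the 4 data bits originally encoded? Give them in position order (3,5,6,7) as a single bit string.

1001

s1: b1⊕b3⊕b5⊕b7 = 0⊕1⊕0⊕0 = 1
s2: b2⊕b3⊕b6⊕b7 = 0⊕1⊕0⊕0 = 1
s4: b4⊕b5⊕b6⊕b7 = 1⊕0⊕0⊕0 = 1
Syndrome (s4...s1) = 111 → position 7.
Flip bit 7: corrected codeword = 0011001
Data bits at positions 3,5,6,7: 1001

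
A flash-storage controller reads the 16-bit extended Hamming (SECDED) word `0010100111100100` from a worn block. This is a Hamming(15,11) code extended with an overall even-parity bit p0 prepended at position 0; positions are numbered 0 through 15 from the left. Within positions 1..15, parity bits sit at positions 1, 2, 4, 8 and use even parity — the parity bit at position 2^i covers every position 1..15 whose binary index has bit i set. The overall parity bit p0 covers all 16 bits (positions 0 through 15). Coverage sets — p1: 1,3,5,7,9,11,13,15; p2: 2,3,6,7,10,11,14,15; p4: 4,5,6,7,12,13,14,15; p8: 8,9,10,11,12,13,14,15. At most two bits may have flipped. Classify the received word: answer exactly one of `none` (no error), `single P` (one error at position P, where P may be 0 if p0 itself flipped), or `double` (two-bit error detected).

single 7

s1: b1⊕b3⊕b5⊕b7⊕b9⊕b11⊕b13⊕b15 = 0⊕0⊕0⊕1⊕1⊕0⊕1⊕0 = 1
s2: b2⊕b3⊕b6⊕b7⊕b10⊕b11⊕b14⊕b15 = 1⊕0⊕0⊕1⊕1⊕0⊕0⊕0 = 1
s4: b4⊕b5⊕b6⊕b7⊕b12⊕b13⊕b14⊕b15 = 1⊕0⊕0⊕1⊕0⊕1⊕0⊕0 = 1
s8: b8⊕b9⊕b10⊕b11⊕b12⊕b13⊕b14⊕b15 = 1⊕1⊕1⊕0⊕0⊕1⊕0⊕0 = 0
Syndrome (s8...s1) = 0111 → position 7.
Overall parity (XOR of all 16 bits, including p0): 0⊕0⊕1⊕0⊕1⊕0⊕0⊕1⊕1⊕1⊕1⊕0⊕0⊕1⊕0⊕0 = 1
Overall=1, syndrome position=7 → single-bit error at position 7.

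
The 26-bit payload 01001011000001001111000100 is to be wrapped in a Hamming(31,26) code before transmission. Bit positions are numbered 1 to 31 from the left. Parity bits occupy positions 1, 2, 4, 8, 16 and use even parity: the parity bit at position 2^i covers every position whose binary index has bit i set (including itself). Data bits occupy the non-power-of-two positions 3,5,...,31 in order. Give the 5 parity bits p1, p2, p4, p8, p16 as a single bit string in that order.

Place data bits at non-power-of-two positions: b3=0, b5=1, b6=0, b7=0, b9=1, b10=0, b11=1, b12=1, b13=0, b14=0, b15=0, b17=0, b18=0, b19=1, b20=0, b21=0, b22=1, b23=1, b24=1, b25=1, b26=0, b27=0, b28=0, b29=1, b30=0, b31=0.
p1 = XOR of data positions {3,5,7,9,11,13,15,17,19,21,23,25,27,29,31} = 0⊕1⊕0⊕1⊕1⊕0⊕0⊕0⊕1⊕0⊕1⊕1⊕0⊕1⊕0 = 1
p2 = XOR of data positions {3,6,7,10,11,14,15,18,19,22,23,26,27,30,31} = 0⊕0⊕0⊕0⊕1⊕0⊕0⊕0⊕1⊕1⊕1⊕0⊕0⊕0⊕0 = 0
p4 = XOR of data positions {5,6,7,12,13,14,15,20,21,22,23,28,29,30,31} = 1⊕0⊕0⊕1⊕0⊕0⊕0⊕0⊕0⊕1⊕1⊕0⊕1⊕0⊕0 = 1
p8 = XOR of data positions {9,10,11,12,13,14,15,24,25,26,27,28,29,30,31} = 1⊕0⊕1⊕1⊕0⊕0⊕0⊕1⊕1⊕0⊕0⊕0⊕1⊕0⊕0 = 0
p16 = XOR of data positions {17,18,19,20,21,22,23,24,25,26,27,28,29,30,31} = 0⊕0⊕1⊕0⊕0⊕1⊕1⊕1⊕1⊕0⊕0⊕0⊕1⊕0⊕0 = 0
Parity bits p1,p2,p4,p8,p16 = 10100

10100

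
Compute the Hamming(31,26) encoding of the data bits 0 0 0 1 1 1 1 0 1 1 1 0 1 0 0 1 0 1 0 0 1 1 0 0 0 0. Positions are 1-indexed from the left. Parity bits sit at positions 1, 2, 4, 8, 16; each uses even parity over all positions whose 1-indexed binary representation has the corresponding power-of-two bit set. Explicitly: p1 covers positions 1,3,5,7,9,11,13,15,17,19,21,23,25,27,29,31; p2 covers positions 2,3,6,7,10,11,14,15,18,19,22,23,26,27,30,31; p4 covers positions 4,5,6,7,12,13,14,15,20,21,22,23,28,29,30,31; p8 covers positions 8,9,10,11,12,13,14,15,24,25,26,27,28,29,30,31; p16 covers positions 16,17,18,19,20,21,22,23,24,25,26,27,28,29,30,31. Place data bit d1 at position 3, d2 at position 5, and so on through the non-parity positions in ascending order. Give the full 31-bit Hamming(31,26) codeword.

Place data bits at non-power-of-two positions: b3=0, b5=0, b6=0, b7=1, b9=1, b10=1, b11=1, b12=0, b13=1, b14=1, b15=1, b17=0, b18=1, b19=0, b20=0, b21=1, b22=0, b23=1, b24=0, b25=0, b26=1, b27=1, b28=0, b29=0, b30=0, b31=0.
p1 = XOR of data positions {3,5,7,9,11,13,15,17,19,21,23,25,27,29,31} = 0⊕0⊕1⊕1⊕1⊕1⊕1⊕0⊕0⊕1⊕1⊕0⊕1⊕0⊕0 = 0
p2 = XOR of data positions {3,6,7,10,11,14,15,18,19,22,23,26,27,30,31} = 0⊕0⊕1⊕1⊕1⊕1⊕1⊕1⊕0⊕0⊕1⊕1⊕1⊕0⊕0 = 1
p4 = XOR of data positions {5,6,7,12,13,14,15,20,21,22,23,28,29,30,31} = 0⊕0⊕1⊕0⊕1⊕1⊕1⊕0⊕1⊕0⊕1⊕0⊕0⊕0⊕0 = 0
p8 = XOR of data positions {9,10,11,12,13,14,15,24,25,26,27,28,29,30,31} = 1⊕1⊕1⊕0⊕1⊕1⊕1⊕0⊕0⊕1⊕1⊕0⊕0⊕0⊕0 = 0
p16 = XOR of data positions {17,18,19,20,21,22,23,24,25,26,27,28,29,30,31} = 0⊕1⊕0⊕0⊕1⊕0⊕1⊕0⊕0⊕1⊕1⊕0⊕0⊕0⊕0 = 1
Codeword b1..b31 = 0100001011101111010010100110000

0100001011101111010010100110000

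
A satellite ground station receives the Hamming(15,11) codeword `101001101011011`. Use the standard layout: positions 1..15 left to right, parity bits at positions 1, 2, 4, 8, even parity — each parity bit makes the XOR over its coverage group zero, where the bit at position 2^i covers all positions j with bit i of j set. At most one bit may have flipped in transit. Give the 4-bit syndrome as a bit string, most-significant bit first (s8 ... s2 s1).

1100

s1: b1⊕b3⊕b5⊕b7⊕b9⊕b11⊕b13⊕b15 = 1⊕1⊕0⊕1⊕1⊕1⊕0⊕1 = 0
s2: b2⊕b3⊕b6⊕b7⊕b10⊕b11⊕b14⊕b15 = 0⊕1⊕1⊕1⊕0⊕1⊕1⊕1 = 0
s4: b4⊕b5⊕b6⊕b7⊕b12⊕b13⊕b14⊕b15 = 0⊕0⊕1⊕1⊕1⊕0⊕1⊕1 = 1
s8: b8⊕b9⊕b10⊕b11⊕b12⊕b13⊕b14⊕b15 = 0⊕1⊕0⊕1⊕1⊕0⊕1⊕1 = 1
Syndrome (s8...s1) = 1100 → position 12.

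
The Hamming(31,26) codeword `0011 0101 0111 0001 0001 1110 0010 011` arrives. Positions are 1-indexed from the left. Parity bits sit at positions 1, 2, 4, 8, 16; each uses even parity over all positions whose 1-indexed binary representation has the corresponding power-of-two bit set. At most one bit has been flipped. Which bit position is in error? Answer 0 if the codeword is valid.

s1: b1⊕b3⊕b5⊕b7⊕b9⊕b11⊕b13⊕b15⊕b17⊕b19⊕b21⊕b23⊕b25⊕b27⊕b29⊕b31 = 0⊕1⊕0⊕0⊕0⊕1⊕0⊕0⊕0⊕0⊕1⊕1⊕0⊕1⊕0⊕1 = 0
s2: b2⊕b3⊕b6⊕b7⊕b10⊕b11⊕b14⊕b15⊕b18⊕b19⊕b22⊕b23⊕b26⊕b27⊕b30⊕b31 = 0⊕1⊕1⊕0⊕1⊕1⊕0⊕0⊕0⊕0⊕1⊕1⊕0⊕1⊕1⊕1 = 1
s4: b4⊕b5⊕b6⊕b7⊕b12⊕b13⊕b14⊕b15⊕b20⊕b21⊕b22⊕b23⊕b28⊕b29⊕b30⊕b31 = 1⊕0⊕1⊕0⊕1⊕0⊕0⊕0⊕1⊕1⊕1⊕1⊕0⊕0⊕1⊕1 = 1
s8: b8⊕b9⊕b10⊕b11⊕b12⊕b13⊕b14⊕b15⊕b24⊕b25⊕b26⊕b27⊕b28⊕b29⊕b30⊕b31 = 1⊕0⊕1⊕1⊕1⊕0⊕0⊕0⊕0⊕0⊕0⊕1⊕0⊕0⊕1⊕1 = 1
s16: b16⊕b17⊕b18⊕b19⊕b20⊕b21⊕b22⊕b23⊕b24⊕b25⊕b26⊕b27⊕b28⊕b29⊕b30⊕b31 = 1⊕0⊕0⊕0⊕1⊕1⊕1⊕1⊕0⊕0⊕0⊕1⊕0⊕0⊕1⊕1 = 0
Syndrome (s16...s1) = 01110 → position 14.

14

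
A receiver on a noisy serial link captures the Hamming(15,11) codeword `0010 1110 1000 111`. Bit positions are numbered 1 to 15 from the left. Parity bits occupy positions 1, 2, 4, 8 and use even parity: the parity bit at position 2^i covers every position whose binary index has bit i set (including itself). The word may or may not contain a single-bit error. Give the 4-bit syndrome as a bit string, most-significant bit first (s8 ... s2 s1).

0010

s1: b1⊕b3⊕b5⊕b7⊕b9⊕b11⊕b13⊕b15 = 0⊕1⊕1⊕1⊕1⊕0⊕1⊕1 = 0
s2: b2⊕b3⊕b6⊕b7⊕b10⊕b11⊕b14⊕b15 = 0⊕1⊕1⊕1⊕0⊕0⊕1⊕1 = 1
s4: b4⊕b5⊕b6⊕b7⊕b12⊕b13⊕b14⊕b15 = 0⊕1⊕1⊕1⊕0⊕1⊕1⊕1 = 0
s8: b8⊕b9⊕b10⊕b11⊕b12⊕b13⊕b14⊕b15 = 0⊕1⊕0⊕0⊕0⊕1⊕1⊕1 = 0
Syndrome (s8...s1) = 0010 → position 2.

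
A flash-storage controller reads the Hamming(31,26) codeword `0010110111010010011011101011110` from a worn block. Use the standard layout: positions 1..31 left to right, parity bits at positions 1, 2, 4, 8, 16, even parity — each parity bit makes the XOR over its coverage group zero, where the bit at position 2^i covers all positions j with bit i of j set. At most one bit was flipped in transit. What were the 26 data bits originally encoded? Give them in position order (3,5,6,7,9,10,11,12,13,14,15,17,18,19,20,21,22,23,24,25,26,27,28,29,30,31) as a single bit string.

11101101001011011101011110

s1: b1⊕b3⊕b5⊕b7⊕b9⊕b11⊕b13⊕b15⊕b17⊕b19⊕b21⊕b23⊕b25⊕b27⊕b29⊕b31 = 0⊕1⊕1⊕0⊕1⊕0⊕0⊕1⊕0⊕1⊕1⊕1⊕1⊕1⊕1⊕0 = 0
s2: b2⊕b3⊕b6⊕b7⊕b10⊕b11⊕b14⊕b15⊕b18⊕b19⊕b22⊕b23⊕b26⊕b27⊕b30⊕b31 = 0⊕1⊕1⊕0⊕1⊕0⊕0⊕1⊕1⊕1⊕1⊕1⊕0⊕1⊕1⊕0 = 0
s4: b4⊕b5⊕b6⊕b7⊕b12⊕b13⊕b14⊕b15⊕b20⊕b21⊕b22⊕b23⊕b28⊕b29⊕b30⊕b31 = 0⊕1⊕1⊕0⊕1⊕0⊕0⊕1⊕0⊕1⊕1⊕1⊕1⊕1⊕1⊕0 = 0
s8: b8⊕b9⊕b10⊕b11⊕b12⊕b13⊕b14⊕b15⊕b24⊕b25⊕b26⊕b27⊕b28⊕b29⊕b30⊕b31 = 1⊕1⊕1⊕0⊕1⊕0⊕0⊕1⊕0⊕1⊕0⊕1⊕1⊕1⊕1⊕0 = 0
s16: b16⊕b17⊕b18⊕b19⊕b20⊕b21⊕b22⊕b23⊕b24⊕b25⊕b26⊕b27⊕b28⊕b29⊕b30⊕b31 = 0⊕0⊕1⊕1⊕0⊕1⊕1⊕1⊕0⊕1⊕0⊕1⊕1⊕1⊕1⊕0 = 0
Syndrome (s16...s1) = 00000 → position 0 (no error).
No correction needed.
Data bits at positions 3,5,6,7,9,10,11,12,13,14,15,17,18,19,20,21,22,23,24,25,26,27,28,29,30,31: 11101101001011011101011110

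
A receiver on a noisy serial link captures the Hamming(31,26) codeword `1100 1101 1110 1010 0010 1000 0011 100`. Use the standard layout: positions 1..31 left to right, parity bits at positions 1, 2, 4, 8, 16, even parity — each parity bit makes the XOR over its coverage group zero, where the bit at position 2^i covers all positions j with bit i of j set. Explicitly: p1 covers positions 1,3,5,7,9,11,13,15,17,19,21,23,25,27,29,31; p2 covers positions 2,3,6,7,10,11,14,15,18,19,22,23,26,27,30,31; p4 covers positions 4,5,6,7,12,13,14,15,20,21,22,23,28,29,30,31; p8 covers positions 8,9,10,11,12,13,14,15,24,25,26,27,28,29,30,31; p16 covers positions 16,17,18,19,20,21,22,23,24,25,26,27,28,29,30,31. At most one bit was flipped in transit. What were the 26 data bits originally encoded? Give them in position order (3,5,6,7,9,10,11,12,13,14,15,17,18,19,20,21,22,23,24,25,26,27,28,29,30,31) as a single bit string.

01101110101001010000011110

s1: b1⊕b3⊕b5⊕b7⊕b9⊕b11⊕b13⊕b15⊕b17⊕b19⊕b21⊕b23⊕b25⊕b27⊕b29⊕b31 = 1⊕0⊕1⊕0⊕1⊕1⊕1⊕1⊕0⊕1⊕1⊕0⊕0⊕1⊕1⊕0 = 0
s2: b2⊕b3⊕b6⊕b7⊕b10⊕b11⊕b14⊕b15⊕b18⊕b19⊕b22⊕b23⊕b26⊕b27⊕b30⊕b31 = 1⊕0⊕1⊕0⊕1⊕1⊕0⊕1⊕0⊕1⊕0⊕0⊕0⊕1⊕0⊕0 = 1
s4: b4⊕b5⊕b6⊕b7⊕b12⊕b13⊕b14⊕b15⊕b20⊕b21⊕b22⊕b23⊕b28⊕b29⊕b30⊕b31 = 0⊕1⊕1⊕0⊕0⊕1⊕0⊕1⊕0⊕1⊕0⊕0⊕1⊕1⊕0⊕0 = 1
s8: b8⊕b9⊕b10⊕b11⊕b12⊕b13⊕b14⊕b15⊕b24⊕b25⊕b26⊕b27⊕b28⊕b29⊕b30⊕b31 = 1⊕1⊕1⊕1⊕0⊕1⊕0⊕1⊕0⊕0⊕0⊕1⊕1⊕1⊕0⊕0 = 1
s16: b16⊕b17⊕b18⊕b19⊕b20⊕b21⊕b22⊕b23⊕b24⊕b25⊕b26⊕b27⊕b28⊕b29⊕b30⊕b31 = 0⊕0⊕0⊕1⊕0⊕1⊕0⊕0⊕0⊕0⊕0⊕1⊕1⊕1⊕0⊕0 = 1
Syndrome (s16...s1) = 11110 → position 30.
Flip bit 30: corrected codeword = 1100110111101010001010000011110
Data bits at positions 3,5,6,7,9,10,11,12,13,14,15,17,18,19,20,21,22,23,24,25,26,27,28,29,30,31: 01101110101001010000011110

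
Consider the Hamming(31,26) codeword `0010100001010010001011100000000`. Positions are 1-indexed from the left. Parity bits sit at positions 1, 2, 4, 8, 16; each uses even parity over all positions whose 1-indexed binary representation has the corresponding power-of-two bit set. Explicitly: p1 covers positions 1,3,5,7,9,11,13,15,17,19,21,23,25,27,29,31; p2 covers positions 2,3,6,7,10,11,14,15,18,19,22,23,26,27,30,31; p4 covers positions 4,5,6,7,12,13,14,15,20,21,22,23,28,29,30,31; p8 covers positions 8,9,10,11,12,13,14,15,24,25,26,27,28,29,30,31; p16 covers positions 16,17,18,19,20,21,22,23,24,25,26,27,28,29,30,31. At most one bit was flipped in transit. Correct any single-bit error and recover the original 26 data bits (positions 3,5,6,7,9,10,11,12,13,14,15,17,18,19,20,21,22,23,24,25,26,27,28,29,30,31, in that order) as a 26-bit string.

s1: b1⊕b3⊕b5⊕b7⊕b9⊕b11⊕b13⊕b15⊕b17⊕b19⊕b21⊕b23⊕b25⊕b27⊕b29⊕b31 = 0⊕1⊕1⊕0⊕0⊕0⊕0⊕1⊕0⊕1⊕1⊕1⊕0⊕0⊕0⊕0 = 0
s2: b2⊕b3⊕b6⊕b7⊕b10⊕b11⊕b14⊕b15⊕b18⊕b19⊕b22⊕b23⊕b26⊕b27⊕b30⊕b31 = 0⊕1⊕0⊕0⊕1⊕0⊕0⊕1⊕0⊕1⊕1⊕1⊕0⊕0⊕0⊕0 = 0
s4: b4⊕b5⊕b6⊕b7⊕b12⊕b13⊕b14⊕b15⊕b20⊕b21⊕b22⊕b23⊕b28⊕b29⊕b30⊕b31 = 0⊕1⊕0⊕0⊕1⊕0⊕0⊕1⊕0⊕1⊕1⊕1⊕0⊕0⊕0⊕0 = 0
s8: b8⊕b9⊕b10⊕b11⊕b12⊕b13⊕b14⊕b15⊕b24⊕b25⊕b26⊕b27⊕b28⊕b29⊕b30⊕b31 = 0⊕0⊕1⊕0⊕1⊕0⊕0⊕1⊕0⊕0⊕0⊕0⊕0⊕0⊕0⊕0 = 1
s16: b16⊕b17⊕b18⊕b19⊕b20⊕b21⊕b22⊕b23⊕b24⊕b25⊕b26⊕b27⊕b28⊕b29⊕b30⊕b31 = 0⊕0⊕0⊕1⊕0⊕1⊕1⊕1⊕0⊕0⊕0⊕0⊕0⊕0⊕0⊕0 = 0
Syndrome (s16...s1) = 01000 → position 8.
Flip bit 8: corrected codeword = 0010100101010010001011100000000
Data bits at positions 3,5,6,7,9,10,11,12,13,14,15,17,18,19,20,21,22,23,24,25,26,27,28,29,30,31: 11000101001001011100000000

11000101001001011100000000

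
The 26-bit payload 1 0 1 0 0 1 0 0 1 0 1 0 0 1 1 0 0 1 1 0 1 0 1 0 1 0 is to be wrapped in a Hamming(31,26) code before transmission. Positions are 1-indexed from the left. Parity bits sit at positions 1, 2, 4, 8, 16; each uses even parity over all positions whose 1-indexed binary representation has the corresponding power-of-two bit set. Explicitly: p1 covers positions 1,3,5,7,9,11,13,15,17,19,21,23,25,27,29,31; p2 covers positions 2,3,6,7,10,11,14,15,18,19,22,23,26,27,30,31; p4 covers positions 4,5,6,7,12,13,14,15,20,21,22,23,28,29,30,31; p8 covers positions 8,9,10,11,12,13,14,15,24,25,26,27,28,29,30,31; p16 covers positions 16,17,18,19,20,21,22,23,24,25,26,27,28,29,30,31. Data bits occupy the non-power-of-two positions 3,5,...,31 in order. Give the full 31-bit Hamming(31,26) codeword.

1011010101001011001100110101010

Place data bits at non-power-of-two positions: b3=1, b5=0, b6=1, b7=0, b9=0, b10=1, b11=0, b12=0, b13=1, b14=0, b15=1, b17=0, b18=0, b19=1, b20=1, b21=0, b22=0, b23=1, b24=1, b25=0, b26=1, b27=0, b28=1, b29=0, b30=1, b31=0.
p1 = XOR of data positions {3,5,7,9,11,13,15,17,19,21,23,25,27,29,31} = 1⊕0⊕0⊕0⊕0⊕1⊕1⊕0⊕1⊕0⊕1⊕0⊕0⊕0⊕0 = 1
p2 = XOR of data positions {3,6,7,10,11,14,15,18,19,22,23,26,27,30,31} = 1⊕1⊕0⊕1⊕0⊕0⊕1⊕0⊕1⊕0⊕1⊕1⊕0⊕1⊕0 = 0
p4 = XOR of data positions {5,6,7,12,13,14,15,20,21,22,23,28,29,30,31} = 0⊕1⊕0⊕0⊕1⊕0⊕1⊕1⊕0⊕0⊕1⊕1⊕0⊕1⊕0 = 1
p8 = XOR of data positions {9,10,11,12,13,14,15,24,25,26,27,28,29,30,31} = 0⊕1⊕0⊕0⊕1⊕0⊕1⊕1⊕0⊕1⊕0⊕1⊕0⊕1⊕0 = 1
p16 = XOR of data positions {17,18,19,20,21,22,23,24,25,26,27,28,29,30,31} = 0⊕0⊕1⊕1⊕0⊕0⊕1⊕1⊕0⊕1⊕0⊕1⊕0⊕1⊕0 = 1
Codeword b1..b31 = 1011010101001011001100110101010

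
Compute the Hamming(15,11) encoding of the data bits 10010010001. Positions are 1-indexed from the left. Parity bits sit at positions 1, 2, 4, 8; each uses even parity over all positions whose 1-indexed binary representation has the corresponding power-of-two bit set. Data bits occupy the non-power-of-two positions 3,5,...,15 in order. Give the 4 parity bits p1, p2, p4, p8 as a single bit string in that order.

Place data bits at non-power-of-two positions: b3=1, b5=0, b6=0, b7=1, b9=0, b10=0, b11=1, b12=0, b13=0, b14=0, b15=1.
p1 = XOR of data positions {3,5,7,9,11,13,15} = 1⊕0⊕1⊕0⊕1⊕0⊕1 = 0
p2 = XOR of data positions {3,6,7,10,11,14,15} = 1⊕0⊕1⊕0⊕1⊕0⊕1 = 0
p4 = XOR of data positions {5,6,7,12,13,14,15} = 0⊕0⊕1⊕0⊕0⊕0⊕1 = 0
p8 = XOR of data positions {9,10,11,12,13,14,15} = 0⊕0⊕1⊕0⊕0⊕0⊕1 = 0
Parity bits p1,p2,p4,p8 = 0000

0000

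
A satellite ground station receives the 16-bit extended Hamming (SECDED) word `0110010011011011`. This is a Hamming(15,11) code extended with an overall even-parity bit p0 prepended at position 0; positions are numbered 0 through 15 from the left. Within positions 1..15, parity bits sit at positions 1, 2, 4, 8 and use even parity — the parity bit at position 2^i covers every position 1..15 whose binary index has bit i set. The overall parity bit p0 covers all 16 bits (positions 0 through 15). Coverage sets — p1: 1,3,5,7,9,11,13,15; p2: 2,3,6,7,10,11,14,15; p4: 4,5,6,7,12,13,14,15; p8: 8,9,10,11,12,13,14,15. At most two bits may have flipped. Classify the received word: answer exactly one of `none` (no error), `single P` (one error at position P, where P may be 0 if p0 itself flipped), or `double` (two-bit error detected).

single 1

s1: b1⊕b3⊕b5⊕b7⊕b9⊕b11⊕b13⊕b15 = 1⊕0⊕1⊕0⊕1⊕1⊕0⊕1 = 1
s2: b2⊕b3⊕b6⊕b7⊕b10⊕b11⊕b14⊕b15 = 1⊕0⊕0⊕0⊕0⊕1⊕1⊕1 = 0
s4: b4⊕b5⊕b6⊕b7⊕b12⊕b13⊕b14⊕b15 = 0⊕1⊕0⊕0⊕1⊕0⊕1⊕1 = 0
s8: b8⊕b9⊕b10⊕b11⊕b12⊕b13⊕b14⊕b15 = 1⊕1⊕0⊕1⊕1⊕0⊕1⊕1 = 0
Syndrome (s8...s1) = 0001 → position 1.
Overall parity (XOR of all 16 bits, including p0): 0⊕1⊕1⊕0⊕0⊕1⊕0⊕0⊕1⊕1⊕0⊕1⊕1⊕0⊕1⊕1 = 1
Overall=1, syndrome position=1 → single-bit error at position 1.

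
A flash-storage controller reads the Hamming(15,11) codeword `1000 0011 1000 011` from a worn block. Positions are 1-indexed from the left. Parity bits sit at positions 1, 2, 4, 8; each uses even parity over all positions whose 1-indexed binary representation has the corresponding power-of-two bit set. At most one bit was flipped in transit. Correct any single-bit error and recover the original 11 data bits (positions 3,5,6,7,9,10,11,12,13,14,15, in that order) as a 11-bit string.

00111000011

s1: b1⊕b3⊕b5⊕b7⊕b9⊕b11⊕b13⊕b15 = 1⊕0⊕0⊕1⊕1⊕0⊕0⊕1 = 0
s2: b2⊕b3⊕b6⊕b7⊕b10⊕b11⊕b14⊕b15 = 0⊕0⊕0⊕1⊕0⊕0⊕1⊕1 = 1
s4: b4⊕b5⊕b6⊕b7⊕b12⊕b13⊕b14⊕b15 = 0⊕0⊕0⊕1⊕0⊕0⊕1⊕1 = 1
s8: b8⊕b9⊕b10⊕b11⊕b12⊕b13⊕b14⊕b15 = 1⊕1⊕0⊕0⊕0⊕0⊕1⊕1 = 0
Syndrome (s8...s1) = 0110 → position 6.
Flip bit 6: corrected codeword = 100001111000011
Data bits at positions 3,5,6,7,9,10,11,12,13,14,15: 00111000011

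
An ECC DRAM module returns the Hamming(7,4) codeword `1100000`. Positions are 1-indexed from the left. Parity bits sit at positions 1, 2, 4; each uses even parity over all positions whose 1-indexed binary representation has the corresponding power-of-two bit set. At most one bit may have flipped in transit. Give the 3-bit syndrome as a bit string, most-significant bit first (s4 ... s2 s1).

011

s1: b1⊕b3⊕b5⊕b7 = 1⊕0⊕0⊕0 = 1
s2: b2⊕b3⊕b6⊕b7 = 1⊕0⊕0⊕0 = 1
s4: b4⊕b5⊕b6⊕b7 = 0⊕0⊕0⊕0 = 0
Syndrome (s4...s1) = 011 → position 3.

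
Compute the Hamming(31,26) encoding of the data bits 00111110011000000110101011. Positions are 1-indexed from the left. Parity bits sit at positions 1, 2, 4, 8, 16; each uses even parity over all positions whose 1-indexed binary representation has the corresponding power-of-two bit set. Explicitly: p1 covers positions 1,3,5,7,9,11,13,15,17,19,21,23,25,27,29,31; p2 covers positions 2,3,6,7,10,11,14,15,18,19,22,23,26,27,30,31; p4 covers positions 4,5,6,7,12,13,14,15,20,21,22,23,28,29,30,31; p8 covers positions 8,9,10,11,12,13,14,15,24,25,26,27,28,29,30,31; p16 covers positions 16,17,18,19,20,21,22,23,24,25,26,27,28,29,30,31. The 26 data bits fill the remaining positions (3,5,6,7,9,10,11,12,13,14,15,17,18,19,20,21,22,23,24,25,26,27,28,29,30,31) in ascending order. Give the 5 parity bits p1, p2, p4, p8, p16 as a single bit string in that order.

00000

Place data bits at non-power-of-two positions: b3=0, b5=0, b6=1, b7=1, b9=1, b10=1, b11=1, b12=0, b13=0, b14=1, b15=1, b17=0, b18=0, b19=0, b20=0, b21=0, b22=0, b23=1, b24=1, b25=0, b26=1, b27=0, b28=1, b29=0, b30=1, b31=1.
p1 = XOR of data positions {3,5,7,9,11,13,15,17,19,21,23,25,27,29,31} = 0⊕0⊕1⊕1⊕1⊕0⊕1⊕0⊕0⊕0⊕1⊕0⊕0⊕0⊕1 = 0
p2 = XOR of data positions {3,6,7,10,11,14,15,18,19,22,23,26,27,30,31} = 0⊕1⊕1⊕1⊕1⊕1⊕1⊕0⊕0⊕0⊕1⊕1⊕0⊕1⊕1 = 0
p4 = XOR of data positions {5,6,7,12,13,14,15,20,21,22,23,28,29,30,31} = 0⊕1⊕1⊕0⊕0⊕1⊕1⊕0⊕0⊕0⊕1⊕1⊕0⊕1⊕1 = 0
p8 = XOR of data positions {9,10,11,12,13,14,15,24,25,26,27,28,29,30,31} = 1⊕1⊕1⊕0⊕0⊕1⊕1⊕1⊕0⊕1⊕0⊕1⊕0⊕1⊕1 = 0
p16 = XOR of data positions {17,18,19,20,21,22,23,24,25,26,27,28,29,30,31} = 0⊕0⊕0⊕0⊕0⊕0⊕1⊕1⊕0⊕1⊕0⊕1⊕0⊕1⊕1 = 0
Parity bits p1,p2,p4,p8,p16 = 00000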